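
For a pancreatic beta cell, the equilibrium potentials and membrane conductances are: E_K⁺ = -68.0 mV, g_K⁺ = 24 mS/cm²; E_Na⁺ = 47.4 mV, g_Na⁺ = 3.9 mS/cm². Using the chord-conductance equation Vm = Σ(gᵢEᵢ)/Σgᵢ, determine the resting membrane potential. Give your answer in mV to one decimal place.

Σ gᵢEᵢ = 24·(-68.0) + 3.9·(47.4) = -1447.14
Σ gᵢ = 24 + 3.9 = 27.9
Vm = -1447.14 / 27.9 = -51.87 mV

-51.9 mV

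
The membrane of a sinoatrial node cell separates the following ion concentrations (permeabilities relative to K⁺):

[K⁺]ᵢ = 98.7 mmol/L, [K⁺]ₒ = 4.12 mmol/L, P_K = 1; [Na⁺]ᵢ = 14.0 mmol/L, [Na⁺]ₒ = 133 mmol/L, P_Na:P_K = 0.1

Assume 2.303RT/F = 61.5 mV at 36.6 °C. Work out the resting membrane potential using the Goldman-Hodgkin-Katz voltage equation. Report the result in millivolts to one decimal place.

-46.7 mV

Vm = 61.5 · log₁₀[(Σ P·[cation]ₒ + Σ P·[anion]ᵢ) / (Σ P·[cation]ᵢ + Σ P·[anion]ₒ)]
Numerator = 1×4.12 + 0.1×133 = 17.42
Denominator = 1×98.7 + 0.1×14.0 = 100.1
Vm = 61.5 · log₁₀(0.17403) = 61.5 × (-0.7594) = -46.70 mV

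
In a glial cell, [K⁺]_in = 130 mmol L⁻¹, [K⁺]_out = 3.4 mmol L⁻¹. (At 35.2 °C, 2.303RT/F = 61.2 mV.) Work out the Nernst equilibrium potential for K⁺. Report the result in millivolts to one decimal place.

E = (61.2/z) · log₁₀([K⁺]_out/[K⁺]_in) with z = +1.
= (61.2/1) · log₁₀(3.4/130) = 61.20 · log₁₀(0.02615)
= 61.20 · (-1.5825) = -96.85 mV

-96.8 mV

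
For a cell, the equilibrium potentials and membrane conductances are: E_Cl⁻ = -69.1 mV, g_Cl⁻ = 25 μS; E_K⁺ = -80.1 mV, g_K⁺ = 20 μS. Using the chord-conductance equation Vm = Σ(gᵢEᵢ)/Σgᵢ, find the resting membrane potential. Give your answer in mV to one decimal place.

Σ gᵢEᵢ = 25·(-69.1) + 20·(-80.1) = -3329.50
Σ gᵢ = 25 + 20 = 45
Vm = -3329.50 / 45 = -73.99 mV

-74.0 mV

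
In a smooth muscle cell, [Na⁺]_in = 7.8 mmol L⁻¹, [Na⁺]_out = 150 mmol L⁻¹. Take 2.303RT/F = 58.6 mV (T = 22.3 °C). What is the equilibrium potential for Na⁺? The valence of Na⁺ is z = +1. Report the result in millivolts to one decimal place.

75.2 mV

E = (58.6/z) · log₁₀([Na⁺]_out/[Na⁺]_in) with z = +1.
= (58.6/1) · log₁₀(150/7.8) = 58.60 · log₁₀(19.23)
= 58.60 · (1.2840) = 75.24 mV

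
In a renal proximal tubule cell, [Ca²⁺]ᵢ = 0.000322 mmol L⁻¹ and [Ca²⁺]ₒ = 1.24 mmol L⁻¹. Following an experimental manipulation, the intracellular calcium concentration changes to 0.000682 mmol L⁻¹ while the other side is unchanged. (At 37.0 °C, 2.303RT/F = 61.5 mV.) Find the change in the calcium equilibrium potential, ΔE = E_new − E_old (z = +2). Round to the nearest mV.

-10 mV

E_old = (61.5/2)·log₁₀(1.24/0.000322) = 110.26 mV
E_new = (61.5/2)·log₁₀(1.24/0.000682) = 100.23 mV
ΔE = 100.23 − (110.26) = -10.02 mV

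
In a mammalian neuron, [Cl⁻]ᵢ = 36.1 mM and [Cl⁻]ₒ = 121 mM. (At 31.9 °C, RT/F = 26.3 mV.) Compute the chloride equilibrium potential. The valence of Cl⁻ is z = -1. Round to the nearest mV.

-32 mV

E = (26.3/z) · ln([Cl⁻]_out/[Cl⁻]_in) with z = -1.
For an anion, dividing by z = -1 reverses the sign.
= (26.3/-1) · ln(121/36.1) = -26.30 · ln(3.352)
= -26.30 · (1.2095) = -31.81 mV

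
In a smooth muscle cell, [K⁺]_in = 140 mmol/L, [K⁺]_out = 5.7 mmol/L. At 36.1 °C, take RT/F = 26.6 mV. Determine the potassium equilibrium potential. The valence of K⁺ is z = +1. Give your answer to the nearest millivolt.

E = (26.6/z) · ln([K⁺]_out/[K⁺]_in) with z = +1.
= (26.6/1) · ln(5.7/140) = 26.60 · ln(0.04071)
= 26.60 · (-3.2012) = -85.15 mV

-85 mV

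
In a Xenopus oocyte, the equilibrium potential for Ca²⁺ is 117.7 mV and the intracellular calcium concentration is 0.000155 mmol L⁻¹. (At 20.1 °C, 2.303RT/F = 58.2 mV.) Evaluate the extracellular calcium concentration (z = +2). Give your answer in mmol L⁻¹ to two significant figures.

Nernst: E = (58.2/2) · log₁₀([out]/[in]), so log₁₀([out]/[in]) = 117.7 × 2 / 58.2 = 4.0447.
[out]/[in] = 10^(4.0447) = 1.108e+04.
[out] = 1.108e+04 × 0.000155 = 1.718 mmol L⁻¹.

1.7 mmol L⁻¹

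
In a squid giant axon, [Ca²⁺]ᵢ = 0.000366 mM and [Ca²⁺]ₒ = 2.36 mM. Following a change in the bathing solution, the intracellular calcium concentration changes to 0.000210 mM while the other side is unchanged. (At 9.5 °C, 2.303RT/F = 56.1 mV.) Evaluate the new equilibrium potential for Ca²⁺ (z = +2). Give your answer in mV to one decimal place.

113.6 mV

After the shift: [Ca²⁺]_out = 2.36, [Ca²⁺]_in = 0.000210 mM.
E_new = (56.1/2)·log₁₀(2.36/0.000210) = 28.05 · (4.0507) = 113.62 mV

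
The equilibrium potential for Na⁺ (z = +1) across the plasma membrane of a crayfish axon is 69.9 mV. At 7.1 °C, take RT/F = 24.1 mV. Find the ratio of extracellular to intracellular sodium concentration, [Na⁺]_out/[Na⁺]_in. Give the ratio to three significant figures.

18.2

ln([out]/[in]) = E·z/(24.1) = 69.9 × 1 / 24.1 = 2.9004
[out]/[in] = e^(2.9004) = 18.18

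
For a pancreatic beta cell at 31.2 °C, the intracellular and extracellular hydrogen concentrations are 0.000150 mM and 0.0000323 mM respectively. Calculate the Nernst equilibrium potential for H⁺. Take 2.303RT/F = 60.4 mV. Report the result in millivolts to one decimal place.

-40.3 mV

E = (60.4/z) · log₁₀([H⁺]_out/[H⁺]_in) with z = +1.
= (60.4/1) · log₁₀(0.0000323/0.000150) = 60.40 · log₁₀(0.2153)
= 60.40 · (-0.6669) = -40.28 mV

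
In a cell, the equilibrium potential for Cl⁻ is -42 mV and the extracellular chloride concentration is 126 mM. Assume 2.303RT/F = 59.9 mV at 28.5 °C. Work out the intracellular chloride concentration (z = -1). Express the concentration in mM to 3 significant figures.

25.1 mM

Nernst: E = (59.9/-1) · log₁₀([out]/[in]), so log₁₀([out]/[in]) = -42.0 × -1 / 59.9 = 0.7012.
[out]/[in] = 10^(0.7012) = 5.025.
[in] = 126 / 5.025 = 25.07 mM.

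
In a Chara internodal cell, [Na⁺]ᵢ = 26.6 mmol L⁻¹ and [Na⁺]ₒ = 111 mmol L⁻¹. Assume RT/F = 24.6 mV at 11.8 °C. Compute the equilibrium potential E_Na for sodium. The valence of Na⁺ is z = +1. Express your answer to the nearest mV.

E = (24.6/z) · ln([Na⁺]_out/[Na⁺]_in) with z = +1.
= (24.6/1) · ln(111/26.6) = 24.60 · ln(4.173)
= 24.60 · (1.4286) = 35.14 mV

35 mV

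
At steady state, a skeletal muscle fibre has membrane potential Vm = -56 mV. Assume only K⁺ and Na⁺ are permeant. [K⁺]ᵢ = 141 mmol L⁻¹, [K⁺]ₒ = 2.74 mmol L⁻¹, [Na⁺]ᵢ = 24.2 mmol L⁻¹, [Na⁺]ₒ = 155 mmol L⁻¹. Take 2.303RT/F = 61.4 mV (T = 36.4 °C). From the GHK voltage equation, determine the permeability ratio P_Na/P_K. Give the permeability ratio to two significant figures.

Let α = P_Na/P_K. GHK: Vm = 61.4·log₁₀[(Kₒ + α·Naₒ)/(Kᵢ + α·Naᵢ)].
10^(Vm/61.4) = 10^(-56.0/61.4) = 0.12245
So 0.12245·(Kᵢ + α·Naᵢ) = Kₒ + α·Naₒ → α = (0.12245·141.0 − 2.74) / (155.0 − 0.12245·24.2)
α = (17.27 − 2.74) / (155.0 − 2.963) = 14.53/152 = 0.09554

0.096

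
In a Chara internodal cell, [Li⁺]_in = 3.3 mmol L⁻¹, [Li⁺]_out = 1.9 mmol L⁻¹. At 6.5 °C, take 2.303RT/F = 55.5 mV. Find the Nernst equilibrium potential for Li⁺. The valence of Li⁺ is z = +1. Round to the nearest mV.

E = (55.5/z) · log₁₀([Li⁺]_out/[Li⁺]_in) with z = +1.
= (55.5/1) · log₁₀(1.9/3.3) = 55.50 · log₁₀(0.5758)
= 55.50 · (-0.2398) = -13.31 mV

-13 mV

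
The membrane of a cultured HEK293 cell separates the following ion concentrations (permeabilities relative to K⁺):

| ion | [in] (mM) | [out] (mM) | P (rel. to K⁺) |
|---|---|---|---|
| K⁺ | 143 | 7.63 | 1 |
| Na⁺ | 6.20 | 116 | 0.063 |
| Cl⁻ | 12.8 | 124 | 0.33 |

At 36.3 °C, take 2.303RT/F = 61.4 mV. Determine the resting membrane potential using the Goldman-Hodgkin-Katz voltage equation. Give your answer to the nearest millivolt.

-60 mV

Vm = 61.4 · log₁₀[(Σ P·[cation]ₒ + Σ P·[anion]ᵢ) / (Σ P·[cation]ᵢ + Σ P·[anion]ₒ)]
Numerator = 1×7.63 + 0.063×116 + 0.33×12.8 = 19.16
Denominator = 1×143 + 0.063×6.20 + 0.33×124 = 184.3
Vm = 61.4 · log₁₀(0.10397) = 61.4 × (-0.9831) = -60.36 mV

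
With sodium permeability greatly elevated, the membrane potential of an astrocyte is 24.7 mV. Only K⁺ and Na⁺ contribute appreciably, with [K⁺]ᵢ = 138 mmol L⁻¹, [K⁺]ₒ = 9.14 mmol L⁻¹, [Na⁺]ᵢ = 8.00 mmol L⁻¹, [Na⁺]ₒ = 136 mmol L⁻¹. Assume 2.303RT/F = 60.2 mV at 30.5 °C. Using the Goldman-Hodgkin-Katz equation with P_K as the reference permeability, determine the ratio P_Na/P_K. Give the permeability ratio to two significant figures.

3.0

Let α = P_Na/P_K. GHK: Vm = 60.2·log₁₀[(Kₒ + α·Naₒ)/(Kᵢ + α·Naᵢ)].
10^(Vm/60.2) = 10^(24.7/60.2) = 2.5722
So 2.5722·(Kᵢ + α·Naᵢ) = Kₒ + α·Naₒ → α = (2.5722·138.0 − 9.14) / (136.0 − 2.5722·8.0)
α = (355 − 9.14) / (136.0 − 20.58) = 345.8/115.4 = 2.996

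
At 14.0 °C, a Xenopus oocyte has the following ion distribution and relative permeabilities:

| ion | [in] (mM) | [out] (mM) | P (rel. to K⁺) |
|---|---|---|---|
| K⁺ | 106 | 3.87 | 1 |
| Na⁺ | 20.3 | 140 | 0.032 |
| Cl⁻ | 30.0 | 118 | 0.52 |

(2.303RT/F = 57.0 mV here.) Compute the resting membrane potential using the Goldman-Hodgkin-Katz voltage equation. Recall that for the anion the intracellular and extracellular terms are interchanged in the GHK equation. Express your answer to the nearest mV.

Vm = 57.0 · log₁₀[(Σ P·[cation]ₒ + Σ P·[anion]ᵢ) / (Σ P·[cation]ᵢ + Σ P·[anion]ₒ)]
Numerator = 1×3.87 + 0.032×140 + 0.52×30.0 = 23.95
Denominator = 1×106 + 0.032×20.3 + 0.52×118 = 168
Vm = 57.0 · log₁₀(0.14255) = 57.0 × (-0.8460) = -48.22 mV

-48 mV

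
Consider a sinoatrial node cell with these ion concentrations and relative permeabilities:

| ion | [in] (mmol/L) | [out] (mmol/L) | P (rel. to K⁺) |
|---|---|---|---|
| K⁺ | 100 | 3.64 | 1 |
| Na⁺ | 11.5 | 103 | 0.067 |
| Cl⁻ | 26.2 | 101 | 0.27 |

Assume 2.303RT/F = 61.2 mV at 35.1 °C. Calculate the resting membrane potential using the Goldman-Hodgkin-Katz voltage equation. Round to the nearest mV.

-53 mV

Vm = 61.2 · log₁₀[(Σ P·[cation]ₒ + Σ P·[anion]ᵢ) / (Σ P·[cation]ᵢ + Σ P·[anion]ₒ)]
Numerator = 1×3.64 + 0.067×103 + 0.27×26.2 = 17.62
Denominator = 1×100 + 0.067×11.5 + 0.27×101 = 128
Vm = 61.2 · log₁₀(0.13757) = 61.2 × (-0.8615) = -52.72 mV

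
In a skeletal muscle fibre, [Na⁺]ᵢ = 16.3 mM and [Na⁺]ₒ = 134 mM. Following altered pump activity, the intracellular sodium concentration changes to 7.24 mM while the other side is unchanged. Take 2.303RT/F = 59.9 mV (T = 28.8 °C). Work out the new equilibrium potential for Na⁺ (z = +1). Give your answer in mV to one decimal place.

After the shift: [Na⁺]_out = 134, [Na⁺]_in = 7.24 mM.
E_new = (59.9/1)·log₁₀(134/7.24) = 59.90 · (1.2674) = 75.92 mV

75.9 mV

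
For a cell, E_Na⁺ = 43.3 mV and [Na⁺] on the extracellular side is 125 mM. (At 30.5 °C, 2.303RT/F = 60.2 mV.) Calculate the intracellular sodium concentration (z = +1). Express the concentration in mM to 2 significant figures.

24 mM

Nernst: E = (60.2/1) · log₁₀([out]/[in]), so log₁₀([out]/[in]) = 43.3 × 1 / 60.2 = 0.7193.
[out]/[in] = 10^(0.7193) = 5.239.
[in] = 125 / 5.239 = 23.86 mM.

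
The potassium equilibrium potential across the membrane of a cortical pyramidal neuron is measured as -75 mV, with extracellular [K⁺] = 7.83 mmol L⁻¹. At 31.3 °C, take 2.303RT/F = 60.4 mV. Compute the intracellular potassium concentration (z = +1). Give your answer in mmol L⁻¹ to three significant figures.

137 mmol L⁻¹

Nernst: E = (60.4/1) · log₁₀([out]/[in]), so log₁₀([out]/[in]) = -75.0 × 1 / 60.4 = -1.2417.
[out]/[in] = 10^(-1.2417) = 0.05732.
[in] = 7.83 / 0.05732 = 136.6 mmol L⁻¹.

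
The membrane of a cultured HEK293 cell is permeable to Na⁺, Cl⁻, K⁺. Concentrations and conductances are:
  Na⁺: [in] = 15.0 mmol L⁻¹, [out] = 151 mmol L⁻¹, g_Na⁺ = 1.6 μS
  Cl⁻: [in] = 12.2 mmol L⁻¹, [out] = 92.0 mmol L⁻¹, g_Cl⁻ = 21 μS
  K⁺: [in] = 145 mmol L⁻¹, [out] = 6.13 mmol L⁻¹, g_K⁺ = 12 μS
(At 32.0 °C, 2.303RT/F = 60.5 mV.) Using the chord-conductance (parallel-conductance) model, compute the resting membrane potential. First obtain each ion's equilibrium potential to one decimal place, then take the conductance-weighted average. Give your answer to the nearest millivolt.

E_Na⁺ = (60.5/1)·log₁₀(151/15.0) = 60.7 mV
E_Cl⁻ = (60.5/-1)·log₁₀(92.0/12.2) = -53.1 mV
E_K⁺ = (60.5/1)·log₁₀(6.13/145) = -83.1 mV
Vm = (Σ gᵢEᵢ)/(Σ gᵢ) = (1.6·60.7 + 21·-53.1 + 12·-83.1) / (1.6 + 21 + 12)
= -2015.18 / 34.6 = -58.24 mV

-58 mV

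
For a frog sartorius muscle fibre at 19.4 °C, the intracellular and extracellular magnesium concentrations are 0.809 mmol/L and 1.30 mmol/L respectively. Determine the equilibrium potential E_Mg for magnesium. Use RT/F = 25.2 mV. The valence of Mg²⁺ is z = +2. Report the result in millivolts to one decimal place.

6.0 mV

E = (25.2/z) · ln([Mg²⁺]_out/[Mg²⁺]_in) with z = +2.
= (25.2/2) · ln(1.30/0.809) = 12.60 · ln(1.607)
= 12.60 · (0.4743) = 5.98 mV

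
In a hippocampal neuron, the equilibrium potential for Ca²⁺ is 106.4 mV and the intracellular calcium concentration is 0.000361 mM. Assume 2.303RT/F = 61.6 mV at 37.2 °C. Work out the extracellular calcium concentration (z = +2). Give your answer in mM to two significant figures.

Nernst: E = (61.6/2) · log₁₀([out]/[in]), so log₁₀([out]/[in]) = 106.4 × 2 / 61.6 = 3.4545.
[out]/[in] = 10^(3.4545) = 2848.
[out] = 2848 × 0.000361 = 1.028 mM.

1.0 mM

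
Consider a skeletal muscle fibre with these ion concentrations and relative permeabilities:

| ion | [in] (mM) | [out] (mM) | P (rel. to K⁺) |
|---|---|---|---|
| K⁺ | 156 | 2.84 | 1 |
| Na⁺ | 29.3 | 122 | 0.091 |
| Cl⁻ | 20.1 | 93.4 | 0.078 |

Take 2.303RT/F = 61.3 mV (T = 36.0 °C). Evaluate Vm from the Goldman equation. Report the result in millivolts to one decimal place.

-63.1 mV

Vm = 61.3 · log₁₀[(Σ P·[cation]ₒ + Σ P·[anion]ᵢ) / (Σ P·[cation]ᵢ + Σ P·[anion]ₒ)]
Numerator = 1×2.84 + 0.091×122 + 0.078×20.1 = 15.51
Denominator = 1×156 + 0.091×29.3 + 0.078×93.4 = 166
Vm = 61.3 · log₁₀(0.09346) = 61.3 × (-1.0294) = -63.10 mV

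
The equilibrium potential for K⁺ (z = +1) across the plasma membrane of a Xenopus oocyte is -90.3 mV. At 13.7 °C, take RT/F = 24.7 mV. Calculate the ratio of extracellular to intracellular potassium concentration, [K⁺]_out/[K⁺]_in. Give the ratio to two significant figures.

ln([out]/[in]) = E·z/(24.7) = -90.3 × 1 / 24.7 = -3.6559
[out]/[in] = e^(-3.6559) = 0.02584

0.026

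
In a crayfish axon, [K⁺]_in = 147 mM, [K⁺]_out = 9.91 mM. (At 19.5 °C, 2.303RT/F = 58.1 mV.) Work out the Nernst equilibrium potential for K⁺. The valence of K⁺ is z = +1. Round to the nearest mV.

-68 mV

E = (58.1/z) · log₁₀([K⁺]_out/[K⁺]_in) with z = +1.
= (58.1/1) · log₁₀(9.91/147) = 58.10 · log₁₀(0.06741)
= 58.10 · (-1.1712) = -68.05 mV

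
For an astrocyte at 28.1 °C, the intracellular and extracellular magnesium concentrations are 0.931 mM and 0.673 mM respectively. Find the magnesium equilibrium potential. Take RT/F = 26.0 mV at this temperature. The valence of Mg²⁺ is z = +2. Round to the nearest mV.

E = (26.0/z) · ln([Mg²⁺]_out/[Mg²⁺]_in) with z = +2.
= (26.0/2) · ln(0.673/0.931) = 13.00 · ln(0.7229)
= 13.00 · (-0.3245) = -4.22 mV

-4 mV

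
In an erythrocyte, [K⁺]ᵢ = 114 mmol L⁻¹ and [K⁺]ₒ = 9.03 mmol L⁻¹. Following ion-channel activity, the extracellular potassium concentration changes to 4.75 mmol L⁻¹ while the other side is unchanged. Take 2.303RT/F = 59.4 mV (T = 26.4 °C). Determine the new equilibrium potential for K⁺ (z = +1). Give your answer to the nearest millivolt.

-82 mV

After the shift: [K⁺]_out = 4.75, [K⁺]_in = 114 mmol L⁻¹.
E_new = (59.4/1)·log₁₀(4.75/114) = 59.40 · (-1.3802) = -81.98 mV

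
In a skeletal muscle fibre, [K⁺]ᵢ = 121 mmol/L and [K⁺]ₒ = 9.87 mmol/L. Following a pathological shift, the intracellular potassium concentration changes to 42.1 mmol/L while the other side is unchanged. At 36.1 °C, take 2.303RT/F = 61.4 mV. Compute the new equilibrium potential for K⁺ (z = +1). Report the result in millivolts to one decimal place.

-38.7 mV

After the shift: [K⁺]_out = 9.87, [K⁺]_in = 42.1 mmol/L.
E_new = (61.4/1)·log₁₀(9.87/42.1) = 61.40 · (-0.6300) = -38.68 mV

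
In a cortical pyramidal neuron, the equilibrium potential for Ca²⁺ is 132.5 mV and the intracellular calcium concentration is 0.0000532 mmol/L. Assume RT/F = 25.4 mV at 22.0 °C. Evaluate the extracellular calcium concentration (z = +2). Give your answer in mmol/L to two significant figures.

1.8 mmol/L

Nernst: E = (25.4/2) · ln([out]/[in]), so ln([out]/[in]) = 132.5 × 2 / 25.4 = 10.4331.
[out]/[in] = e^(10.4331) = 3.396e+04.
[out] = 3.396e+04 × 0.0000532 = 1.807 mmol/L.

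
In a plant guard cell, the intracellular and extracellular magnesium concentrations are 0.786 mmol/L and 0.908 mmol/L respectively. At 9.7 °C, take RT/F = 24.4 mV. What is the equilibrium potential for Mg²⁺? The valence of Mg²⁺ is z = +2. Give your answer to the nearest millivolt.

2 mV

E = (24.4/z) · ln([Mg²⁺]_out/[Mg²⁺]_in) with z = +2.
= (24.4/2) · ln(0.908/0.786) = 12.20 · ln(1.155)
= 12.20 · (0.1443) = 1.76 mV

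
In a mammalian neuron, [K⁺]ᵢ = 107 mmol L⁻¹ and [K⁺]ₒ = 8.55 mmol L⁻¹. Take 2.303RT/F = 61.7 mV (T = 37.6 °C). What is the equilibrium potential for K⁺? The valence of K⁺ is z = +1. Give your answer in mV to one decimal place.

-67.7 mV

E = (61.7/z) · log₁₀([K⁺]_out/[K⁺]_in) with z = +1.
= (61.7/1) · log₁₀(8.55/107) = 61.70 · log₁₀(0.07991)
= 61.70 · (-1.0974) = -67.71 mV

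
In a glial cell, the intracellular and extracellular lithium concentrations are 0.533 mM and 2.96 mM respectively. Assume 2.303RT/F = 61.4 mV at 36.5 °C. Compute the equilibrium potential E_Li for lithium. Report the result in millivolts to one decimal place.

E = (61.4/z) · log₁₀([Li⁺]_out/[Li⁺]_in) with z = +1.
= (61.4/1) · log₁₀(2.96/0.533) = 61.40 · log₁₀(5.553)
= 61.40 · (0.7446) = 45.72 mV

45.7 mV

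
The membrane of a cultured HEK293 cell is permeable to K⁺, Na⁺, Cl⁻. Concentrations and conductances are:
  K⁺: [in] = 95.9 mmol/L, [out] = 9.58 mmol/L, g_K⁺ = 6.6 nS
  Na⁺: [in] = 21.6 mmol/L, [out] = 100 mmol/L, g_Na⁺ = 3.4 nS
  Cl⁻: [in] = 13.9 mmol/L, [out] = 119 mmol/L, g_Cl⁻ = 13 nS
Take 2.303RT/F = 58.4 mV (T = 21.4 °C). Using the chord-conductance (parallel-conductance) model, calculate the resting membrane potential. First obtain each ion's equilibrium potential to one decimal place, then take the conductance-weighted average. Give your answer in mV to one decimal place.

-41.8 mV

E_K⁺ = (58.4/1)·log₁₀(9.58/95.9) = -58.4 mV
E_Na⁺ = (58.4/1)·log₁₀(100/21.6) = 38.9 mV
E_Cl⁻ = (58.4/-1)·log₁₀(119/13.9) = -54.5 mV
Vm = (Σ gᵢEᵢ)/(Σ gᵢ) = (6.6·-58.4 + 3.4·38.9 + 13·-54.5) / (6.6 + 3.4 + 13)
= -961.68 / 23 = -41.81 mV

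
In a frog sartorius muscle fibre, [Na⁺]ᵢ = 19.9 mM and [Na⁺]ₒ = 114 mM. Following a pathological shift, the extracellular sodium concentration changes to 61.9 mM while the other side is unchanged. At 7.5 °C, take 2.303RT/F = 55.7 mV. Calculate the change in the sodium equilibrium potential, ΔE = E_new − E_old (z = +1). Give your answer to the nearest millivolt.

E_old = (55.7/1)·log₁₀(114/19.9) = 42.22 mV
E_new = (55.7/1)·log₁₀(61.9/19.9) = 27.45 mV
ΔE = 27.45 − (42.22) = -14.77 mV

-15 mV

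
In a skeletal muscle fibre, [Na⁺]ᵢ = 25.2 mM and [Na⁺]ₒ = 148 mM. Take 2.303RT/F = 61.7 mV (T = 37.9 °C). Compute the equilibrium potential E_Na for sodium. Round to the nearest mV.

47 mV

E = (61.7/z) · log₁₀([Na⁺]_out/[Na⁺]_in) with z = +1.
= (61.7/1) · log₁₀(148/25.2) = 61.70 · log₁₀(5.873)
= 61.70 · (0.7689) = 47.44 mV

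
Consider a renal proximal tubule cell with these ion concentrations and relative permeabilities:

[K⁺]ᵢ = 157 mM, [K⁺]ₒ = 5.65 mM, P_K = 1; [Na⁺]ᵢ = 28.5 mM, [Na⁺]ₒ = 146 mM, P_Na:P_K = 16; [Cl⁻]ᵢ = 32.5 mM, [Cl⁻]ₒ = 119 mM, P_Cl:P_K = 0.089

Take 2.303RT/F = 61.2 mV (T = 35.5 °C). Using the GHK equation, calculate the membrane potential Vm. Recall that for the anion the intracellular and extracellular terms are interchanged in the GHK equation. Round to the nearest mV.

Vm = 61.2 · log₁₀[(Σ P·[cation]ₒ + Σ P·[anion]ᵢ) / (Σ P·[cation]ᵢ + Σ P·[anion]ₒ)]
Numerator = 1×5.65 + 16×146 + 0.089×32.5 = 2345
Denominator = 1×157 + 16×28.5 + 0.089×119 = 623.6
Vm = 61.2 · log₁₀(3.7597) = 61.2 × (0.5752) = 35.20 mV

35 mV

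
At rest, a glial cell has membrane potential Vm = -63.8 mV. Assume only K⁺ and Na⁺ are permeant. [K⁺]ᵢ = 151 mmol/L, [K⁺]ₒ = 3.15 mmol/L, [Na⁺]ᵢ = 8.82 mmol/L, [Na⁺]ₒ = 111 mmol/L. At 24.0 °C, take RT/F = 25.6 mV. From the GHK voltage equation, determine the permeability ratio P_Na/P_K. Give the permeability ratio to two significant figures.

0.085

Let α = P_Na/P_K. GHK: Vm = 25.6·ln[(Kₒ + α·Naₒ)/(Kᵢ + α·Naᵢ)].
e^(Vm/25.6) = e^(-63.8/25.6) = 0.082729
So 0.082729·(Kᵢ + α·Naᵢ) = Kₒ + α·Naₒ → α = (0.082729·151.0 − 3.15) / (111.0 − 0.082729·8.82)
α = (12.49 − 3.15) / (111.0 − 0.7297) = 9.342/110.3 = 0.08472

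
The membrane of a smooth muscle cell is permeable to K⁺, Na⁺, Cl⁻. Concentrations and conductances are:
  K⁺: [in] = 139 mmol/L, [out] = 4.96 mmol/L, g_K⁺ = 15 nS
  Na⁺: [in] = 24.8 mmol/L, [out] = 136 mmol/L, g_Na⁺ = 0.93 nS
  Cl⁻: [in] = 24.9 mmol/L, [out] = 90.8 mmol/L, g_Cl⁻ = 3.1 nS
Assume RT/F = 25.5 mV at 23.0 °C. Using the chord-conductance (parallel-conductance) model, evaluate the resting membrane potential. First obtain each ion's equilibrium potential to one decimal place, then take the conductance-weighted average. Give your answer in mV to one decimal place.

E_K⁺ = (25.5/1)·ln(4.96/139) = -85.0 mV
E_Na⁺ = (25.5/1)·ln(136/24.8) = 43.4 mV
E_Cl⁻ = (25.5/-1)·ln(90.8/24.9) = -33.0 mV
Vm = (Σ gᵢEᵢ)/(Σ gᵢ) = (15·-85.0 + 0.93·43.4 + 3.1·-33.0) / (15 + 0.93 + 3.1)
= -1336.94 / 19.03 = -70.25 mV

-70.3 mV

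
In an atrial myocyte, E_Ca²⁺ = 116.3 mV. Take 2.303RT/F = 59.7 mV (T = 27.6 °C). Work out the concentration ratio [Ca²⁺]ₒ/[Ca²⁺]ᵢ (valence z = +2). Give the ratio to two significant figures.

7900

log₁₀([out]/[in]) = E·z/(59.7) = 116.3 × 2 / 59.7 = 3.8961
[out]/[in] = 10^(3.8961) = 7873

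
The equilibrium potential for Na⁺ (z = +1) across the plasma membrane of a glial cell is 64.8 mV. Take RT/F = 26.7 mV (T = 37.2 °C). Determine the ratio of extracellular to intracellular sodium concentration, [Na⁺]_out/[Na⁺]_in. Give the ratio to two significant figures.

ln([out]/[in]) = E·z/(26.7) = 64.8 × 1 / 26.7 = 2.4270
[out]/[in] = e^(2.4270) = 11.32

11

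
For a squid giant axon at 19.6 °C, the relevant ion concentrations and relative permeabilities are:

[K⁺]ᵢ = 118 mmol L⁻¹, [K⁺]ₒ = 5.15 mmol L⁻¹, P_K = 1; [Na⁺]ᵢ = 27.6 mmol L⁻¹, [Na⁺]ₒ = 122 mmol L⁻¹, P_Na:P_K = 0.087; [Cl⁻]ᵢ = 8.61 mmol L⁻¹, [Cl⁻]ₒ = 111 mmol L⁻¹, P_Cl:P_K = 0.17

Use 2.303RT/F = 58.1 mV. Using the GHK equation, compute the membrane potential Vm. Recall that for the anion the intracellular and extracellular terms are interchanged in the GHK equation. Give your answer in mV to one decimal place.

Vm = 58.1 · log₁₀[(Σ P·[cation]ₒ + Σ P·[anion]ᵢ) / (Σ P·[cation]ᵢ + Σ P·[anion]ₒ)]
Numerator = 1×5.15 + 0.087×122 + 0.17×8.61 = 17.23
Denominator = 1×118 + 0.087×27.6 + 0.17×111 = 139.3
Vm = 58.1 · log₁₀(0.1237) = 58.1 × (-0.9076) = -52.73 mV

-52.7 mV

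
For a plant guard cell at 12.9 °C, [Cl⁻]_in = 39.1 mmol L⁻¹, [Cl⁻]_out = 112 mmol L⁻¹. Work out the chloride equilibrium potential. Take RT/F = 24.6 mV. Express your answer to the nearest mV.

E = (24.6/z) · ln([Cl⁻]_out/[Cl⁻]_in) with z = -1.
For an anion, dividing by z = -1 reverses the sign.
= (24.6/-1) · ln(112/39.1) = -24.60 · ln(2.864)
= -24.60 · (1.0524) = -25.89 mV

-26 mV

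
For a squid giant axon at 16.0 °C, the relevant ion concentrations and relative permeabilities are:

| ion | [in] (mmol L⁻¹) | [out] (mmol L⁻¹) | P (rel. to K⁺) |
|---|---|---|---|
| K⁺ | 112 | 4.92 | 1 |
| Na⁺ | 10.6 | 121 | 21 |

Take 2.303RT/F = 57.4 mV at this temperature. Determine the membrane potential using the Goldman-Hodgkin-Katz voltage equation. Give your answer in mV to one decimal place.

50.6 mV

Vm = 57.4 · log₁₀[(Σ P·[cation]ₒ + Σ P·[anion]ᵢ) / (Σ P·[cation]ᵢ + Σ P·[anion]ₒ)]
Numerator = 1×4.92 + 21×121 = 2546
Denominator = 1×112 + 21×10.6 = 334.6
Vm = 57.4 · log₁₀(7.6088) = 57.4 × (0.8813) = 50.59 mV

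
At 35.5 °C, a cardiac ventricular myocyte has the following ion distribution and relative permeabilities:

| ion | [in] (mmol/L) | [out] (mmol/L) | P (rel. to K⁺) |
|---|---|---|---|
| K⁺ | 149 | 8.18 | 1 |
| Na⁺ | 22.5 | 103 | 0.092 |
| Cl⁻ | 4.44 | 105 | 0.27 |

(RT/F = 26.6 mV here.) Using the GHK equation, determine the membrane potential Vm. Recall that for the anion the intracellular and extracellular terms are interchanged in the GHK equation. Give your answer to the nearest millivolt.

-60 mV

Vm = 26.6 · ln[(Σ P·[cation]ₒ + Σ P·[anion]ᵢ) / (Σ P·[cation]ᵢ + Σ P·[anion]ₒ)]
Numerator = 1×8.18 + 0.092×103 + 0.27×4.44 = 18.85
Denominator = 1×149 + 0.092×22.5 + 0.27×105 = 179.4
Vm = 26.6 · ln(0.10509) = 26.6 × (-2.2530) = -59.93 mV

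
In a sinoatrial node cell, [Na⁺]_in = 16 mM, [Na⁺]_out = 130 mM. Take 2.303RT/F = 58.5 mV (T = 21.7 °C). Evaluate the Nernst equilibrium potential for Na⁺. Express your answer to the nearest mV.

53 mV

E = (58.5/z) · log₁₀([Na⁺]_out/[Na⁺]_in) with z = +1.
= (58.5/1) · log₁₀(130/16) = 58.50 · log₁₀(8.125)
= 58.50 · (0.9098) = 53.22 mV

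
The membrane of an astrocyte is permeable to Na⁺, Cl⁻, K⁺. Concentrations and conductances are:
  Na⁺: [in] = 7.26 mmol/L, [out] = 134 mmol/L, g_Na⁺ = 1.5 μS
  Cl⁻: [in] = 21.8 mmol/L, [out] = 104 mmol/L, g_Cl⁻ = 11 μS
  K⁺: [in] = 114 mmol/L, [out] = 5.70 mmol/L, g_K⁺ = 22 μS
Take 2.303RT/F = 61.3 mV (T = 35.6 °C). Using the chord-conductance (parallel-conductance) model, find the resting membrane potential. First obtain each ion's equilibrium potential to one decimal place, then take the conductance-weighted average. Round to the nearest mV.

E_Na⁺ = (61.3/1)·log₁₀(134/7.26) = 77.6 mV
E_Cl⁻ = (61.3/-1)·log₁₀(104/21.8) = -41.6 mV
E_K⁺ = (61.3/1)·log₁₀(5.70/114) = -79.8 mV
Vm = (Σ gᵢEᵢ)/(Σ gᵢ) = (1.5·77.6 + 11·-41.6 + 22·-79.8) / (1.5 + 11 + 22)
= -2096.80 / 34.5 = -60.78 mV

-61 mV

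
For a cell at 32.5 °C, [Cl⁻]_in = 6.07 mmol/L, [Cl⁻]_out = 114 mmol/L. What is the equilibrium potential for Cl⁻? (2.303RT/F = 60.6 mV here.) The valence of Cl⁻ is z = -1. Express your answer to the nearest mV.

E = (60.6/z) · log₁₀([Cl⁻]_out/[Cl⁻]_in) with z = -1.
For an anion, dividing by z = -1 reverses the sign.
= (60.6/-1) · log₁₀(114/6.07) = -60.60 · log₁₀(18.78)
= -60.60 · (1.2737) = -77.19 mV

-77 mV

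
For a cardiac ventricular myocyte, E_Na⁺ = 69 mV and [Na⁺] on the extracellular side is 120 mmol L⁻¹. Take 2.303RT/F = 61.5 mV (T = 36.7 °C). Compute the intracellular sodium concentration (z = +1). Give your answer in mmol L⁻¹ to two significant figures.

9.1 mmol L⁻¹

Nernst: E = (61.5/1) · log₁₀([out]/[in]), so log₁₀([out]/[in]) = 69.0 × 1 / 61.5 = 1.1220.
[out]/[in] = 10^(1.1220) = 13.24.
[in] = 120 / 13.24 = 9.062 mmol L⁻¹.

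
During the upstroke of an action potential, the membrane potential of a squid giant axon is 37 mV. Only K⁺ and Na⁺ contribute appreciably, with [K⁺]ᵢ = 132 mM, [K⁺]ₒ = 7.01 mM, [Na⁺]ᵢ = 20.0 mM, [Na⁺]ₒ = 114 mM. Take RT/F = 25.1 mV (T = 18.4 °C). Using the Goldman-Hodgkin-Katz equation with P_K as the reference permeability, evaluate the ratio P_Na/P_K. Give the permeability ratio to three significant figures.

21.4

Let α = P_Na/P_K. GHK: Vm = 25.1·ln[(Kₒ + α·Naₒ)/(Kᵢ + α·Naᵢ)].
e^(Vm/25.1) = e^(37.0/25.1) = 4.3671
So 4.3671·(Kᵢ + α·Naᵢ) = Kₒ + α·Naₒ → α = (4.3671·132.0 − 7.01) / (114.0 − 4.3671·20.0)
α = (576.5 − 7.01) / (114.0 − 87.34) = 569.4/26.66 = 21.36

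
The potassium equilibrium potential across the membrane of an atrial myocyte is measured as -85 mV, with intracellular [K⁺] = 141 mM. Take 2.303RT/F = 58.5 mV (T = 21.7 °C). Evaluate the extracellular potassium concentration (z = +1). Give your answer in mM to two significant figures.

Nernst: E = (58.5/1) · log₁₀([out]/[in]), so log₁₀([out]/[in]) = -85.0 × 1 / 58.5 = -1.4530.
[out]/[in] = 10^(-1.4530) = 0.03524.
[out] = 0.03524 × 141 = 4.969 mM.

5.0 mM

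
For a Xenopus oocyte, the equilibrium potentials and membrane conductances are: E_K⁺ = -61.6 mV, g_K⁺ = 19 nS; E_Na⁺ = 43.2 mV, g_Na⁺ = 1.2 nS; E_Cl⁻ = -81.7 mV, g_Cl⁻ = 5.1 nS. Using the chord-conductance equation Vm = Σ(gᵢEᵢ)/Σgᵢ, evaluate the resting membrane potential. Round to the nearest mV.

-61 mV

Σ gᵢEᵢ = 19·(-61.6) + 1.2·(43.2) + 5.1·(-81.7) = -1535.23
Σ gᵢ = 19 + 1.2 + 5.1 = 25.3
Vm = -1535.23 / 25.3 = -60.68 mV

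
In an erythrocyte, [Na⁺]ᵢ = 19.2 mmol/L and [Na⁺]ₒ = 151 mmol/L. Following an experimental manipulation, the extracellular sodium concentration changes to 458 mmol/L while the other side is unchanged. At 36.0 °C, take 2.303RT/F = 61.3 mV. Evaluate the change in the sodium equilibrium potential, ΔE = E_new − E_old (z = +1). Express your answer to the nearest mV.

E_old = (61.3/1)·log₁₀(151/19.2) = 54.90 mV
E_new = (61.3/1)·log₁₀(458/19.2) = 84.44 mV
ΔE = 84.44 − (54.90) = 29.54 mV

30 mV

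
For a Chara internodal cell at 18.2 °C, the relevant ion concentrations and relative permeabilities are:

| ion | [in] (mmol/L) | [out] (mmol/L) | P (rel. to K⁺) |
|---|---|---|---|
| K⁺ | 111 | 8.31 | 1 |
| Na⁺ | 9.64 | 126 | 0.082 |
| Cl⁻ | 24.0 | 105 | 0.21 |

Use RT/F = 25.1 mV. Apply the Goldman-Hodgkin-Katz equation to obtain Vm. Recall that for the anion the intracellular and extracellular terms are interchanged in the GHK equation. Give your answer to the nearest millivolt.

-43 mV

Vm = 25.1 · ln[(Σ P·[cation]ₒ + Σ P·[anion]ᵢ) / (Σ P·[cation]ᵢ + Σ P·[anion]ₒ)]
Numerator = 1×8.31 + 0.082×126 + 0.21×24.0 = 23.68
Denominator = 1×111 + 0.082×9.64 + 0.21×105 = 133.8
Vm = 25.1 · ln(0.17694) = 25.1 × (-1.7319) = -43.47 mV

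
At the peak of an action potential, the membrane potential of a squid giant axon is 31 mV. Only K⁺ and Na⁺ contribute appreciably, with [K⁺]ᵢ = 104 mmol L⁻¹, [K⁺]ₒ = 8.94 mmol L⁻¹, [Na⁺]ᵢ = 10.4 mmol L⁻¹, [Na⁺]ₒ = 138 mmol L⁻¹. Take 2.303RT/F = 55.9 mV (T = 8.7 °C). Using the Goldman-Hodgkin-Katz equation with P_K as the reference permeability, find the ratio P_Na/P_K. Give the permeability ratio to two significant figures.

3.6

Let α = P_Na/P_K. GHK: Vm = 55.9·log₁₀[(Kₒ + α·Naₒ)/(Kᵢ + α·Naᵢ)].
10^(Vm/55.9) = 10^(31.0/55.9) = 3.5856
So 3.5856·(Kᵢ + α·Naᵢ) = Kₒ + α·Naₒ → α = (3.5856·104.0 − 8.94) / (138.0 − 3.5856·10.4)
α = (372.9 − 8.94) / (138.0 − 37.29) = 364/100.7 = 3.614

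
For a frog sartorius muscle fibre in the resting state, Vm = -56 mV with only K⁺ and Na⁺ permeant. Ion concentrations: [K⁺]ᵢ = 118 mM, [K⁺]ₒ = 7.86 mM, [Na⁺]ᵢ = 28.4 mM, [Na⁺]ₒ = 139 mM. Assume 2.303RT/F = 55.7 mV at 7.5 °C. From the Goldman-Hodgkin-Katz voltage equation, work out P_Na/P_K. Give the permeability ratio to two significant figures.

0.028

Let α = P_Na/P_K. GHK: Vm = 55.7·log₁₀[(Kₒ + α·Naₒ)/(Kᵢ + α·Naᵢ)].
10^(Vm/55.7) = 10^(-56.0/55.7) = 0.098767
So 0.098767·(Kᵢ + α·Naᵢ) = Kₒ + α·Naₒ → α = (0.098767·118.0 − 7.86) / (139.0 − 0.098767·28.4)
α = (11.65 − 7.86) / (139.0 − 2.805) = 3.795/136.2 = 0.02786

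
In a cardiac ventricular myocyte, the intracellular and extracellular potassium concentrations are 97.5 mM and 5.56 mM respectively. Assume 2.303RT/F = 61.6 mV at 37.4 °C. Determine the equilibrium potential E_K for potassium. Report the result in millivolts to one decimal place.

E = (61.6/z) · log₁₀([K⁺]_out/[K⁺]_in) with z = +1.
= (61.6/1) · log₁₀(5.56/97.5) = 61.60 · log₁₀(0.05703)
= 61.60 · (-1.2439) = -76.63 mV

-76.6 mV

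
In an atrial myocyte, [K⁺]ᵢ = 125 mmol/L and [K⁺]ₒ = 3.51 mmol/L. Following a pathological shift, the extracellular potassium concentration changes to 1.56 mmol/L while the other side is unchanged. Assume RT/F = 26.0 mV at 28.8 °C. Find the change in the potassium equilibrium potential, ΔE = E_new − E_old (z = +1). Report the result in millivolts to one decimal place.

E_old = (26.0/1)·ln(3.51/125) = -92.89 mV
E_new = (26.0/1)·ln(1.56/125) = -113.97 mV
ΔE = -113.97 − (-92.89) = -21.08 mV

-21.1 mV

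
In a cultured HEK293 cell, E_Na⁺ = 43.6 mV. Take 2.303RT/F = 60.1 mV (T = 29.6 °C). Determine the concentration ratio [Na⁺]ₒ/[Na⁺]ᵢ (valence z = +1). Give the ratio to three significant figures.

log₁₀([out]/[in]) = E·z/(60.1) = 43.6 × 1 / 60.1 = 0.7255
[out]/[in] = 10^(0.7255) = 5.314

5.31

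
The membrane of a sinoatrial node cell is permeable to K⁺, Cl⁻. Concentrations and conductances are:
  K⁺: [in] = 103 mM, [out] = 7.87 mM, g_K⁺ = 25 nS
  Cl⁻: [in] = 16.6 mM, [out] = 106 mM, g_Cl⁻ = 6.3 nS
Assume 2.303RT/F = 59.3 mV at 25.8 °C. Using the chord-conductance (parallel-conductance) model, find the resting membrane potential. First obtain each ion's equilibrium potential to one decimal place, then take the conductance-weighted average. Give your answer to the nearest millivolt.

-62 mV

E_K⁺ = (59.3/1)·log₁₀(7.87/103) = -66.2 mV
E_Cl⁻ = (59.3/-1)·log₁₀(106/16.6) = -47.7 mV
Vm = (Σ gᵢEᵢ)/(Σ gᵢ) = (25·-66.2 + 6.3·-47.7) / (25 + 6.3)
= -1955.51 / 31.3 = -62.48 mV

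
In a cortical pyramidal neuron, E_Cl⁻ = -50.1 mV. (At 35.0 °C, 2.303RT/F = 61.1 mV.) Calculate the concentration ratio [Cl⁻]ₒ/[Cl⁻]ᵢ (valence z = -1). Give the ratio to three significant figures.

log₁₀([out]/[in]) = E·z/(61.1) = -50.1 × -1 / 61.1 = 0.8200
[out]/[in] = 10^(0.8200) = 6.606

6.61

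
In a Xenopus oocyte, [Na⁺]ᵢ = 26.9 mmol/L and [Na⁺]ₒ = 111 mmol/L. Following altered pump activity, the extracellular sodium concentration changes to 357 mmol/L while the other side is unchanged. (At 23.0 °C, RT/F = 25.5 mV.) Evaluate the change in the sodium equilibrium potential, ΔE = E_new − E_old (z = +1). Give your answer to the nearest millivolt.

30 mV

E_old = (25.5/1)·ln(111/26.9) = 36.14 mV
E_new = (25.5/1)·ln(357/26.9) = 65.93 mV
ΔE = 65.93 − (36.14) = 29.79 mV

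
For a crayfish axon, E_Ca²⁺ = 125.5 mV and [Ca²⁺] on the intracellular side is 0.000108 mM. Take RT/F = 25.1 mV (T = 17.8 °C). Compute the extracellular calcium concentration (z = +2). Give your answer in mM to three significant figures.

2.38 mM

Nernst: E = (25.1/2) · ln([out]/[in]), so ln([out]/[in]) = 125.5 × 2 / 25.1 = 10.0000.
[out]/[in] = e^(10.0000) = 2.203e+04.
[out] = 2.203e+04 × 0.000108 = 2.379 mM.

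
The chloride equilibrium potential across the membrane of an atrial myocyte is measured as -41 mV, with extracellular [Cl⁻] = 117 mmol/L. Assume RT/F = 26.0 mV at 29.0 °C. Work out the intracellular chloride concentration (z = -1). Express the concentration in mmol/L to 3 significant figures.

24.2 mmol/L

Nernst: E = (26.0/-1) · ln([out]/[in]), so ln([out]/[in]) = -41.0 × -1 / 26.0 = 1.5769.
[out]/[in] = e^(1.5769) = 4.84.
[in] = 117 / 4.84 = 24.17 mmol/L.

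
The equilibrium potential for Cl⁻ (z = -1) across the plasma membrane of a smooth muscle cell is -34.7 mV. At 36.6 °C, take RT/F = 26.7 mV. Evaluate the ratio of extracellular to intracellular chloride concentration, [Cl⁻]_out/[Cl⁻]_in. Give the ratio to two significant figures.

ln([out]/[in]) = E·z/(26.7) = -34.7 × -1 / 26.7 = 1.2996
[out]/[in] = e^(1.2996) = 3.668

3.7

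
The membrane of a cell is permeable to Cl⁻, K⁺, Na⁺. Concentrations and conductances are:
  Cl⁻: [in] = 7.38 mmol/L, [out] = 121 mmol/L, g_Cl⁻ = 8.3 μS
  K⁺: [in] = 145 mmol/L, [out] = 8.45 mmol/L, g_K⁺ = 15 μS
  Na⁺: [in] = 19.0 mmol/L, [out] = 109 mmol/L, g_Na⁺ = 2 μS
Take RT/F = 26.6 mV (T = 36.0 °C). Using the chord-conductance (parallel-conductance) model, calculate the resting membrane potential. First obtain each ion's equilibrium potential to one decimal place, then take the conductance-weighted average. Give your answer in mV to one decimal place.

-65.6 mV

E_Cl⁻ = (26.6/-1)·ln(121/7.38) = -74.4 mV
E_K⁺ = (26.6/1)·ln(8.45/145) = -75.6 mV
E_Na⁺ = (26.6/1)·ln(109/19.0) = 46.5 mV
Vm = (Σ gᵢEᵢ)/(Σ gᵢ) = (8.3·-74.4 + 15·-75.6 + 2·46.5) / (8.3 + 15 + 2)
= -1658.52 / 25.3 = -65.55 mV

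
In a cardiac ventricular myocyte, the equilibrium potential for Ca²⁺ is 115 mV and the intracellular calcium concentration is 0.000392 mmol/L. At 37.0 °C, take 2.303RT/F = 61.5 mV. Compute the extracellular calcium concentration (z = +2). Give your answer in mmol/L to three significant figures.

Nernst: E = (61.5/2) · log₁₀([out]/[in]), so log₁₀([out]/[in]) = 115.0 × 2 / 61.5 = 3.7398.
[out]/[in] = 10^(3.7398) = 5493.
[out] = 5493 × 0.000392 = 2.153 mmol/L.

2.15 mmol/L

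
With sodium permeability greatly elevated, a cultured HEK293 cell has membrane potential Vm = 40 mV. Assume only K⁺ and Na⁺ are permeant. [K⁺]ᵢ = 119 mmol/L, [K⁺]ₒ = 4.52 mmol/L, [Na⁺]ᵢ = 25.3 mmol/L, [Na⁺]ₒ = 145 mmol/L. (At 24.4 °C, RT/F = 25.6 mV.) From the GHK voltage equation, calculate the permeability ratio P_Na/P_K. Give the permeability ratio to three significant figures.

23.2

Let α = P_Na/P_K. GHK: Vm = 25.6·ln[(Kₒ + α·Naₒ)/(Kᵢ + α·Naᵢ)].
e^(Vm/25.6) = e^(40.0/25.6) = 4.7707
So 4.7707·(Kᵢ + α·Naᵢ) = Kₒ + α·Naₒ → α = (4.7707·119.0 − 4.52) / (145.0 − 4.7707·25.3)
α = (567.7 − 4.52) / (145.0 − 120.7) = 563.2/24.3 = 23.18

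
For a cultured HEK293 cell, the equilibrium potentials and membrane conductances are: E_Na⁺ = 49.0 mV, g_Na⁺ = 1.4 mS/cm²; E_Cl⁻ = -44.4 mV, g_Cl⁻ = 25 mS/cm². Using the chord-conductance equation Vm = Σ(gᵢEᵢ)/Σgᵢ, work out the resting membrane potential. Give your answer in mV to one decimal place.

Σ gᵢEᵢ = 1.4·(49.0) + 25·(-44.4) = -1041.40
Σ gᵢ = 1.4 + 25 = 26.4
Vm = -1041.40 / 26.4 = -39.45 mV

-39.4 mV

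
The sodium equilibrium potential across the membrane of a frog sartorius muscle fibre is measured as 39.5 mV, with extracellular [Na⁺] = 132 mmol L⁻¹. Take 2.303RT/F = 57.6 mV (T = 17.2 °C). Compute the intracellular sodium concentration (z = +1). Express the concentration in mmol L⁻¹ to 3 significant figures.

27.2 mmol L⁻¹

Nernst: E = (57.6/1) · log₁₀([out]/[in]), so log₁₀([out]/[in]) = 39.5 × 1 / 57.6 = 0.6858.
[out]/[in] = 10^(0.6858) = 4.85.
[in] = 132 / 4.85 = 27.22 mmol L⁻¹.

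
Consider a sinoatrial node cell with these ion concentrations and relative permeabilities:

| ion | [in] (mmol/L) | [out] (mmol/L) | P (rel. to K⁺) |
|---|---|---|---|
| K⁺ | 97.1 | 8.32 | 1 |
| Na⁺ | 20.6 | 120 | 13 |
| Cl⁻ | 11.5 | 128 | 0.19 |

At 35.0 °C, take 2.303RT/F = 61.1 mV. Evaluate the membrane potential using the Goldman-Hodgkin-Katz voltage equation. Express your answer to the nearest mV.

37 mV

Vm = 61.1 · log₁₀[(Σ P·[cation]ₒ + Σ P·[anion]ᵢ) / (Σ P·[cation]ᵢ + Σ P·[anion]ₒ)]
Numerator = 1×8.32 + 13×120 + 0.19×11.5 = 1571
Denominator = 1×97.1 + 13×20.6 + 0.19×128 = 389.2
Vm = 61.1 · log₁₀(4.035) = 61.1 × (0.6058) = 37.02 mV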